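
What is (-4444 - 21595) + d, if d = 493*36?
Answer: -8291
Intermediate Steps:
d = 17748
(-4444 - 21595) + d = (-4444 - 21595) + 17748 = -26039 + 17748 = -8291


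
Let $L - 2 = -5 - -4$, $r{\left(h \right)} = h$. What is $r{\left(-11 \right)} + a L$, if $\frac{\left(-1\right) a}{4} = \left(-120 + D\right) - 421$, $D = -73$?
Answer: $2445$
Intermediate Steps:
$L = 1$ ($L = 2 - 1 = 1$)
$a = 2456$ ($a = - 4 \left(\left(-120 - 73\right) - 421\right) = - 4 \left(-193 - 421\right) = \left(-4\right) \left(-614\right) = 2456$)
$r{\left(-11 \right)} + a L = -11 + 2456 \cdot 1 = -11 + 2456 = 2445$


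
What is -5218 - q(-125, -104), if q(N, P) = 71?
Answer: -5289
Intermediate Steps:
-5218 - q(-125, -104) = -5218 - 1*71 = -5218 - 71 = -5289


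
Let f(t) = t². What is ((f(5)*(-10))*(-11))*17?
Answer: 46750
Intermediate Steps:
((f(5)*(-10))*(-11))*17 = ((5²*(-10))*(-11))*17 = ((25*(-10))*(-11))*17 = -250*(-11)*17 = 2750*17 = 46750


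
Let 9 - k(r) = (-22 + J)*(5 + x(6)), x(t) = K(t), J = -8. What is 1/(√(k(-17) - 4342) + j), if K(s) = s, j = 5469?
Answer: 5469/29913964 - I*√4003/29913964 ≈ 0.00018282 - 2.115e-6*I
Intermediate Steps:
x(t) = t
k(r) = 339 (k(r) = 9 - (-22 - 8)*(5 + 6) = 9 - (-30)*11 = 9 - 1*(-330) = 9 + 330 = 339)
1/(√(k(-17) - 4342) + j) = 1/(√(339 - 4342) + 5469) = 1/(√(-4003) + 5469) = 1/(I*√4003 + 5469) = 1/(5469 + I*√4003)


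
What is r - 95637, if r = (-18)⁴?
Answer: 9339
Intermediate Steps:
r = 104976
r - 95637 = 104976 - 95637 = 9339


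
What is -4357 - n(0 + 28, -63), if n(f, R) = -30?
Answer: -4327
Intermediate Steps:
-4357 - n(0 + 28, -63) = -4357 - 1*(-30) = -4357 + 30 = -4327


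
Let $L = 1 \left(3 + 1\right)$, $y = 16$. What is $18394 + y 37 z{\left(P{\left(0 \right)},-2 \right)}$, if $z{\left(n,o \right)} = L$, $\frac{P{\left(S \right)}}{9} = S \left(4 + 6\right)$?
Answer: $20762$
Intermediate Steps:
$L = 4$ ($L = 1 \cdot 4 = 4$)
$P{\left(S \right)} = 90 S$ ($P{\left(S \right)} = 9 S \left(4 + 6\right) = 9 S 10 = 9 \cdot 10 S = 90 S$)
$z{\left(n,o \right)} = 4$
$18394 + y 37 z{\left(P{\left(0 \right)},-2 \right)} = 18394 + 16 \cdot 37 \cdot 4 = 18394 + 592 \cdot 4 = 18394 + 2368 = 20762$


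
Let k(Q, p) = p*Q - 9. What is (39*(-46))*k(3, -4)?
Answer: 37674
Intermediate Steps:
k(Q, p) = -9 + Q*p (k(Q, p) = Q*p - 9 = -9 + Q*p)
(39*(-46))*k(3, -4) = (39*(-46))*(-9 + 3*(-4)) = -1794*(-9 - 12) = -1794*(-21) = 37674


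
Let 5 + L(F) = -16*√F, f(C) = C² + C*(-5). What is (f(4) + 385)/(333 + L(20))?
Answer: 15621/12808 + 381*√5/3202 ≈ 1.4857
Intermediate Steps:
f(C) = C² - 5*C
L(F) = -5 - 16*√F
(f(4) + 385)/(333 + L(20)) = (4*(-5 + 4) + 385)/(333 + (-5 - 32*√5)) = (4*(-1) + 385)/(333 + (-5 - 32*√5)) = (-4 + 385)/(333 + (-5 - 32*√5)) = 381/(328 - 32*√5)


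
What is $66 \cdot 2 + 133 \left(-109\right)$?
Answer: $-14365$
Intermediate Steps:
$66 \cdot 2 + 133 \left(-109\right) = 132 - 14497 = -14365$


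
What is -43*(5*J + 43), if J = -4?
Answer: -989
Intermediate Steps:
-43*(5*J + 43) = -43*(5*(-4) + 43) = -43*(-20 + 43) = -43*23 = -989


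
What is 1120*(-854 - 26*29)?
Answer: -1800960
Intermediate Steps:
1120*(-854 - 26*29) = 1120*(-854 - 754) = 1120*(-1608) = -1800960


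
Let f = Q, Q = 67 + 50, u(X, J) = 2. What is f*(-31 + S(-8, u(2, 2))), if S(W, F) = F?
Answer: -3393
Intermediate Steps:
Q = 117
f = 117
f*(-31 + S(-8, u(2, 2))) = 117*(-31 + 2) = 117*(-29) = -3393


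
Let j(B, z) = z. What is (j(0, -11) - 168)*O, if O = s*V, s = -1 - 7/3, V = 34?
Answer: 60860/3 ≈ 20287.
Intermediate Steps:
s = -10/3 (s = -1 - 7/3 = -10/3 ≈ -3.3333)
O = -340/3 (O = -10/3*34 = -340/3 ≈ -113.33)
(j(0, -11) - 168)*O = (-11 - 168)*(-340/3) = -179*(-340/3) = 60860/3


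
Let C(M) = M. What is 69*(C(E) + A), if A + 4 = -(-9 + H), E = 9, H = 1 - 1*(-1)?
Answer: 828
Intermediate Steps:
H = 2 (H = 1 + 1 = 2)
A = 3 (A = -4 - (-9 + 2) = -4 - 1*(-7) = -4 + 7 = 3)
69*(C(E) + A) = 69*(9 + 3) = 69*12 = 828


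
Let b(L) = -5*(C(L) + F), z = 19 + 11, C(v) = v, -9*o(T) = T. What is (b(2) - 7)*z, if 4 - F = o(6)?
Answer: -1210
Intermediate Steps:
o(T) = -T/9
F = 14/3 (F = 4 - (-1)*6/9 = 4 - 1*(-⅔) = 4 + ⅔ = 14/3 ≈ 4.6667)
z = 30
b(L) = -70/3 - 5*L (b(L) = -5*(L + 14/3) = -5*(14/3 + L) = -70/3 - 5*L)
(b(2) - 7)*z = ((-70/3 - 5*2) - 7)*30 = ((-70/3 - 10) - 7)*30 = (-100/3 - 7)*30 = -121/3*30 = -1210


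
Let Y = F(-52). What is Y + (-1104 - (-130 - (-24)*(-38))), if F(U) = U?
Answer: -114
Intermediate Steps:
Y = -52
Y + (-1104 - (-130 - (-24)*(-38))) = -52 + (-1104 - (-130 - (-24)*(-38))) = -52 + (-1104 - (-130 - 1*912)) = -52 + (-1104 - (-130 - 912)) = -52 + (-1104 - 1*(-1042)) = -52 + (-1104 + 1042) = -52 - 62 = -114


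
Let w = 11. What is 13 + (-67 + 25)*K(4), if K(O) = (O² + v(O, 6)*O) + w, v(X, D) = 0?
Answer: -1121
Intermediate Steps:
K(O) = 11 + O² (K(O) = (O² + 0*O) + 11 = (O² + 0) + 11 = O² + 11 = 11 + O²)
13 + (-67 + 25)*K(4) = 13 + (-67 + 25)*(11 + 4²) = 13 - 42*(11 + 16) = 13 - 42*27 = 13 - 1134 = -1121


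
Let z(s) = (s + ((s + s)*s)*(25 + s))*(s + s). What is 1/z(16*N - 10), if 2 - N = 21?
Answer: 1/35788967656 ≈ 2.7942e-11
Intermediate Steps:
N = -19 (N = 2 - 1*21 = 2 - 21 = -19)
z(s) = 2*s*(s + 2*s²*(25 + s)) (z(s) = (s + ((2*s)*s)*(25 + s))*(2*s) = (s + (2*s²)*(25 + s))*(2*s) = (s + 2*s²*(25 + s))*(2*s) = 2*s*(s + 2*s²*(25 + s)))
1/z(16*N - 10) = 1/((16*(-19) - 10)²*(2 + 4*(16*(-19) - 10)² + 100*(16*(-19) - 10))) = 1/((-304 - 10)²*(2 + 4*(-304 - 10)² + 100*(-304 - 10))) = 1/((-314)²*(2 + 4*(-314)² + 100*(-314))) = 1/(98596*(2 + 4*98596 - 31400)) = 1/(98596*(2 + 394384 - 31400)) = 1/(98596*362986) = 1/35788967656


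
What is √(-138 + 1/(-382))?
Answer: I*√20137894/382 ≈ 11.747*I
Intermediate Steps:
√(-138 + 1/(-382)) = √(-138 - 1/382) = √(-52717/382) = I*√20137894/382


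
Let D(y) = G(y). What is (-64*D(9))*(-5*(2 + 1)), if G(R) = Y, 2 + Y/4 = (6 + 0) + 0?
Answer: 15360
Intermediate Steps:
Y = 16 (Y = -8 + 4*((6 + 0) + 0) = -8 + 4*(6 + 0) = -8 + 4*6 = -8 + 24 = 16)
G(R) = 16
D(y) = 16
(-64*D(9))*(-5*(2 + 1)) = (-64*16)*(-5*(2 + 1)) = -(-5120)*3 = -1024*(-15) = 15360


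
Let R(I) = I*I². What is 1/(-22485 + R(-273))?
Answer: -1/20368902 ≈ -4.9094e-8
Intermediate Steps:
R(I) = I³
1/(-22485 + R(-273)) = 1/(-22485 + (-273)³) = 1/(-22485 - 20346417) = 1/(-20368902) = -1/20368902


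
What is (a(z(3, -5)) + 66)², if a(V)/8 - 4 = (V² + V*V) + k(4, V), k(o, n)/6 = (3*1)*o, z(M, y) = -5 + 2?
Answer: 669124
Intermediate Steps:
z(M, y) = -3
k(o, n) = 18*o (k(o, n) = 6*((3*1)*o) = 6*(3*o) = 18*o)
a(V) = 608 + 16*V² (a(V) = 32 + 8*((V² + V*V) + 18*4) = 32 + 8*((V² + V²) + 72) = 32 + 8*(2*V² + 72) = 32 + 8*(72 + 2*V²) = 32 + (576 + 16*V²) = 608 + 16*V²)
(a(z(3, -5)) + 66)² = ((608 + 16*(-3)²) + 66)² = ((608 + 16*9) + 66)² = ((608 + 144) + 66)² = (752 + 66)² = 818² = 669124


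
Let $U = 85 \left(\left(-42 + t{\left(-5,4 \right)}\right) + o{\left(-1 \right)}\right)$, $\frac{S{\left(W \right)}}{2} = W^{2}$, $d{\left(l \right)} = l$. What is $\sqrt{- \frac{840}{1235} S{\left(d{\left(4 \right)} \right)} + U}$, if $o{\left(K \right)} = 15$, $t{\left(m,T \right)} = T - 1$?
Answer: $\frac{6 i \sqrt{3494062}}{247} \approx 45.407 i$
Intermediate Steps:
$t{\left(m,T \right)} = -1 + T$ ($t{\left(m,T \right)} = T - 1 = -1 + T$)
$S{\left(W \right)} = 2 W^{2}$
$U = -2040$ ($U = 85 \left(\left(-42 + \left(-1 + 4\right)\right) + 15\right) = 85 \left(\left(-42 + 3\right) + 15\right) = 85 \left(-39 + 15\right) = 85 \left(-24\right) = -2040$)
$\sqrt{- \frac{840}{1235} S{\left(d{\left(4 \right)} \right)} + U} = \sqrt{- \frac{840}{1235} \cdot 2 \cdot 4^{2} - 2040} = \sqrt{\left(-840\right) \frac{1}{1235} \cdot 2 \cdot 16 - 2040} = \sqrt{\left(- \frac{168}{247}\right) 32 - 2040} = \sqrt{- \frac{5376}{247} - 2040} = \sqrt{- \frac{509256}{247}} = \frac{6 i \sqrt{3494062}}{247}$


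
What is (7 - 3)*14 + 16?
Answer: 72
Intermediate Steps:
(7 - 3)*14 + 16 = 4*14 + 16 = 56 + 16 = 72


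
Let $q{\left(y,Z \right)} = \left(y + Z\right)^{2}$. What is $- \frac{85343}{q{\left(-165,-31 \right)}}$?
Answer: $- \frac{85343}{38416} \approx -2.2215$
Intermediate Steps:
$q{\left(y,Z \right)} = \left(Z + y\right)^{2}$
$- \frac{85343}{q{\left(-165,-31 \right)}} = - \frac{85343}{\left(-31 - 165\right)^{2}} = - \frac{85343}{\left(-196\right)^{2}} = - \frac{85343}{38416}$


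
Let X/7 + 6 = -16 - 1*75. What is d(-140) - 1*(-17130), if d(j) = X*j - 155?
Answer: 112035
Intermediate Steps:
X = -679 (X = -42 + 7*(-16 - 1*75) = -42 + 7*(-16 - 75) = -42 + 7*(-91) = -42 - 637 = -679)
d(j) = -155 - 679*j (d(j) = -679*j - 155 = -155 - 679*j)
d(-140) - 1*(-17130) = (-155 - 679*(-140)) - 1*(-17130) = (-155 + 95060) + 17130 = 94905 + 17130 = 112035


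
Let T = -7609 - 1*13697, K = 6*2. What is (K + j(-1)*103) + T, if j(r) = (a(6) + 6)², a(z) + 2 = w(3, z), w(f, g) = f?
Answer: -16247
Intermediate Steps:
K = 12
a(z) = 1 (a(z) = -2 + 3 = 1)
j(r) = 49 (j(r) = (1 + 6)² = 7² = 49)
T = -21306 (T = -7609 - 13697 = -21306)
(K + j(-1)*103) + T = (12 + 49*103) - 21306 = (12 + 5047) - 21306 = 5059 - 21306 = -16247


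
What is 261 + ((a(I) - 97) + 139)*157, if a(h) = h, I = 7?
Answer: 7954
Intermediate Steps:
261 + ((a(I) - 97) + 139)*157 = 261 + ((7 - 97) + 139)*157 = 261 + (-90 + 139)*157 = 261 + 49*157 = 261 + 7693 = 7954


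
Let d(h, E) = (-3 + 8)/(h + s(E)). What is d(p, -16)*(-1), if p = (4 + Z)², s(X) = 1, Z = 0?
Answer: -5/17 ≈ -0.29412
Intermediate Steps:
p = 16 (p = (4 + 0)² = 4² = 16)
d(h, E) = 5/(1 + h) (d(h, E) = (-3 + 8)/(h + 1) = 5/(1 + h))
d(p, -16)*(-1) = (5/(1 + 16))*(-1) = (5/17)*(-1) = -5/17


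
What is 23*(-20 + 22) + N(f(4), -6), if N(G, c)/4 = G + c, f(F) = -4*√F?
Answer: -10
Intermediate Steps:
N(G, c) = 4*G + 4*c (N(G, c) = 4*(G + c) = 4*G + 4*c)
23*(-20 + 22) + N(f(4), -6) = 23*(-20 + 22) + (4*(-4*√4) + 4*(-6)) = 23*2 + (4*(-4*2) - 24) = 46 + (4*(-8) - 24) = 46 + (-32 - 24) = 46 - 56 = -10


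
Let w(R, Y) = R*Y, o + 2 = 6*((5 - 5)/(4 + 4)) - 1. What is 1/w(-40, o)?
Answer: 1/120 ≈ 0.0083333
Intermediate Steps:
o = -3 (o = -2 + (6*((5 - 5)/(4 + 4)) - 1) = -2 + (6*(0/8) - 1) = -2 + (6*(0*(1/8)) - 1) = -2 + (6*0 - 1) = -2 + (0 - 1) = -2 - 1 = -3)
1/w(-40, o) = 1/(-40*(-3)) = 1/120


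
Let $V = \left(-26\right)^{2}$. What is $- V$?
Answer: $-676$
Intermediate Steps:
$V = 676$
$- V = \left(-1\right) 676 = -676$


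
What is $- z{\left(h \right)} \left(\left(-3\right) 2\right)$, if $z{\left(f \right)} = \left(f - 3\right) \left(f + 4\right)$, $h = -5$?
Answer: $48$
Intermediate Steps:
$z{\left(f \right)} = \left(-3 + f\right) \left(4 + f\right)$ ($z{\left(f \right)} = \left(f - 3\right) \left(4 + f\right) = \left(-3 + f\right) \left(4 + f\right)$)
$- z{\left(h \right)} \left(\left(-3\right) 2\right) = - (-12 - 5 + \left(-5\right)^{2}) \left(\left(-3\right) 2\right) = - (-12 - 5 + 25) \left(-6\right) = \left(-1\right) 8 \left(-6\right) = \left(-8\right) \left(-6\right) = 48$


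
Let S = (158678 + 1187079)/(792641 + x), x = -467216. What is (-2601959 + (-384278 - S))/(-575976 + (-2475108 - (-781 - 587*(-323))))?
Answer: 485898760741/527172879600 ≈ 0.92171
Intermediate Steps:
S = 1345757/325425 (S = (158678 + 1187079)/(792641 - 467216) = 1345757/325425 ≈ 4.1354)
(-2601959 + (-384278 - S))/(-575976 + (-2475108 - (-781 - 587*(-323)))) = (-2601959 + (-384278 - 1*1345757/325425))/(-575976 + (-2475108 - (-781 - 587*(-323)))) = (-2601959 + (-384278 - 1345757/325425))/(-575976 + (-2475108 - (-781 + 189601))) = (-2601959 - 125055013907/325425)/(-575976 + (-2475108 - 1*188820)) = -971797521482/(325425*(-575976 + (-2475108 - 188820))) = -971797521482/(325425*(-575976 - 2663928)) = -971797521482/325425/(-3239904) = -971797521482/325425*(-1/3239904) = 485898760741/527172879600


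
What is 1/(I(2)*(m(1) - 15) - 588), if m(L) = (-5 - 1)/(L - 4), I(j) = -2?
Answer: -1/562 ≈ -0.0017794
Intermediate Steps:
m(L) = -6/(-4 + L)
1/(I(2)*(m(1) - 15) - 588) = 1/(-2*(-6/(-4 + 1) - 15) - 588) = 1/(-2*(-6/(-3) - 15) - 588) = 1/(-2*(-6*(-⅓) - 15) - 588) = 1/(-2*(2 - 15) - 588) = 1/(-2*(-13) - 588) = 1/(26 - 588) = 1/(-562) = -1/562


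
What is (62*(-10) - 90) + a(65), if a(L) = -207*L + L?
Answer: -14100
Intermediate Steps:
a(L) = -206*L
(62*(-10) - 90) + a(65) = (62*(-10) - 90) - 206*65 = (-620 - 90) - 13390 = -710 - 13390 = -14100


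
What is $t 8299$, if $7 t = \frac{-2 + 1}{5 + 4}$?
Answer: $- \frac{8299}{63} \approx -131.73$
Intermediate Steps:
$t = - \frac{1}{63}$ ($t = \frac{\left(-2 + 1\right) \frac{1}{5 + 4}}{7} = \frac{\left(-1\right) \frac{1}{9}}{7} = \frac{1}{7} \left(- \frac{1}{9}\right) = - \frac{1}{63} \approx -0.015873$)
$t 8299 = \left(- \frac{1}{63}\right) 8299 = - \frac{8299}{63}$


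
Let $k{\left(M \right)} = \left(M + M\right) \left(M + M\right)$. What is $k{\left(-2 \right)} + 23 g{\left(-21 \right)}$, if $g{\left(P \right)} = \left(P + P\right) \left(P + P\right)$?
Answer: $40588$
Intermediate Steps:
$k{\left(M \right)} = 4 M^{2}$ ($k{\left(M \right)} = 2 M 2 M = 4 M^{2}$)
$g{\left(P \right)} = 4 P^{2}$ ($g{\left(P \right)} = 2 P 2 P = 4 P^{2}$)
$k{\left(-2 \right)} + 23 g{\left(-21 \right)} = 4 \left(-2\right)^{2} + 23 \cdot 4 \left(-21\right)^{2} = 4 \cdot 4 + 23 \cdot 4 \cdot 441 = 16 + 23 \cdot 1764 = 16 + 40572 = 40588$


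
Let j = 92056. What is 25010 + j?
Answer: 117066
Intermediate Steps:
25010 + j = 25010 + 92056 = 117066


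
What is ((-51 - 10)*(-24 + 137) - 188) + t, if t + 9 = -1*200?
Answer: -7290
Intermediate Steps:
t = -209 (t = -9 - 1*200 = -9 - 200 = -209)
((-51 - 10)*(-24 + 137) - 188) + t = ((-51 - 10)*(-24 + 137) - 188) - 209 = (-61*113 - 188) - 209 = (-6893 - 188) - 209 = -7081 - 209 = -7290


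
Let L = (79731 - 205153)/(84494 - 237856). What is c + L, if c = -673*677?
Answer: -3176128290/6971 ≈ -4.5562e+5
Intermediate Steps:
c = -455621
L = 5701/6971 (L = -125422/(-153362) = -125422*(-1/153362) = 5701/6971 ≈ 0.81782)
c + L = -455621 + 5701/6971 = -3176128290/6971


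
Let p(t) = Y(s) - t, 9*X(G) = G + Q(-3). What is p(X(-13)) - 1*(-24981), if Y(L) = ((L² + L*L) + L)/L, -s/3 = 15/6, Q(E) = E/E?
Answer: 74905/3 ≈ 24968.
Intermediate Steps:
Q(E) = 1
s = -15/2 (s = -45/6 = -3*5/2 = -15/2 ≈ -7.5000)
X(G) = ⅑ + G/9 (X(G) = (G + 1)/9 = (1 + G)/9 = ⅑ + G/9)
Y(L) = (L + 2*L²)/L (Y(L) = ((L² + L²) + L)/L = (2*L² + L)/L = (L + 2*L²)/L)
p(t) = -14 - t (p(t) = (1 + 2*(-15/2)) - t = (1 - 15) - t = -14 - t)
p(X(-13)) - 1*(-24981) = (-14 - (⅑ + (⅑)*(-13))) - 1*(-24981) = (-14 - (⅑ - 13/9)) + 24981 = (-14 - 1*(-4/3)) + 24981 = (-14 + 4/3) + 24981 = -38/3 + 24981 = 74905/3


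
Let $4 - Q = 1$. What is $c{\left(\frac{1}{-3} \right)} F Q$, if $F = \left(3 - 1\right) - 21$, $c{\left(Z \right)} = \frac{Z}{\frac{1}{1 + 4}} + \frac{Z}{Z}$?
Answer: $38$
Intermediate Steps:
$c{\left(Z \right)} = 1 + 5 Z$ ($c{\left(Z \right)} = \frac{Z}{\frac{1}{5}} + 1 = Z \frac{1}{\frac{1}{5}} + 1 = Z 5 + 1 = 5 Z + 1 = 1 + 5 Z$)
$F = -19$ ($F = 2 - 21 = -19$)
$Q = 3$ ($Q = 4 - 1 = 3$)
$c{\left(\frac{1}{-3} \right)} F Q = \left(1 + \frac{5}{-3}\right) \left(-19\right) 3 = \left(1 + 5 \left(- \frac{1}{3}\right)\right) \left(-19\right) 3 = \left(1 - \frac{5}{3}\right) \left(-19\right) 3 = \left(- \frac{2}{3}\right) \left(-19\right) 3 = \frac{38}{3} \cdot 3 = 38$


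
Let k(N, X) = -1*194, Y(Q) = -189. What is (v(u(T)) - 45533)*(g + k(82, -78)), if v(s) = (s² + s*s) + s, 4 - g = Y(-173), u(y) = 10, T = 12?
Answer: 45323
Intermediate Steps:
g = 193 (g = 4 - 1*(-189) = 4 + 189 = 193)
v(s) = s + 2*s² (v(s) = (s² + s²) + s = 2*s² + s = s + 2*s²)
k(N, X) = -194
(v(u(T)) - 45533)*(g + k(82, -78)) = (10*(1 + 2*10) - 45533)*(193 - 194) = (10*(1 + 20) - 45533)*(-1) = (10*21 - 45533)*(-1) = (210 - 45533)*(-1) = -45323*(-1) = 45323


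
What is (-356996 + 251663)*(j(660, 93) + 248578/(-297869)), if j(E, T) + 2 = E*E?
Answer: -1242459155989452/27079 ≈ -4.5883e+10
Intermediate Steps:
j(E, T) = -2 + E² (j(E, T) = -2 + E*E = -2 + E²)
(-356996 + 251663)*(j(660, 93) + 248578/(-297869)) = (-356996 + 251663)*((-2 + 660²) + 248578/(-297869)) = -105333*((-2 + 435600) + 248578*(-1/297869)) = -105333*(435598 - 22598/27079) = -105333*11795535644/27079 = -1242459155989452/27079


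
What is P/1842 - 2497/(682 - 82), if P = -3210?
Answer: -1087579/184200 ≈ -5.9043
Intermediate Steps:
P/1842 - 2497/(682 - 82) = -3210/1842 - 2497/(682 - 82) = -3210*1/1842 - 2497/600 = -535/307 - 2497*1/600 = -535/307 - 2497/600 = -1087579/184200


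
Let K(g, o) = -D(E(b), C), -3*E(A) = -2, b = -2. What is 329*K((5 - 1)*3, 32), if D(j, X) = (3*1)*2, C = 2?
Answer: -1974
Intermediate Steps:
E(A) = 2/3 (E(A) = -1/3*(-2) = 2/3)
D(j, X) = 6 (D(j, X) = 3*2 = 6)
K(g, o) = -6 (K(g, o) = -1*6 = -6)
329*K((5 - 1)*3, 32) = 329*(-6) = -1974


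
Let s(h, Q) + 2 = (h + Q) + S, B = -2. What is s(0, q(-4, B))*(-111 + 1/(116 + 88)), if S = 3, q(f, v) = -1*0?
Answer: -22643/204 ≈ -111.00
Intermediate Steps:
q(f, v) = 0
s(h, Q) = 1 + Q + h (s(h, Q) = -2 + ((h + Q) + 3) = -2 + ((Q + h) + 3) = -2 + (3 + Q + h) = 1 + Q + h)
s(0, q(-4, B))*(-111 + 1/(116 + 88)) = (1 + 0 + 0)*(-111 + 1/(116 + 88)) = 1*(-111 + 1/204) = 1*(-22643/204) = -22643/204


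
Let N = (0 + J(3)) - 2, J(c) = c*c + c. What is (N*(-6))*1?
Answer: -60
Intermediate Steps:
J(c) = c + c² (J(c) = c² + c = c + c²)
N = 10 (N = (0 + 3*(1 + 3)) - 2 = (0 + 3*4) - 2 = (0 + 12) - 2 = 12 - 2 = 10)
(N*(-6))*1 = (10*(-6))*1 = -60*1 = -60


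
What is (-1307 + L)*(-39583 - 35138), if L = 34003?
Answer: -2443077816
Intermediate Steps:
(-1307 + L)*(-39583 - 35138) = (-1307 + 34003)*(-39583 - 35138) = 32696*(-74721) = -2443077816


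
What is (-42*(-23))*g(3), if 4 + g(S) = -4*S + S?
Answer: -12558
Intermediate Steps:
g(S) = -4 - 3*S (g(S) = -4 + (-4*S + S) = -4 - 3*S)
(-42*(-23))*g(3) = (-42*(-23))*(-4 - 3*3) = 966*(-4 - 9) = 966*(-13) = -12558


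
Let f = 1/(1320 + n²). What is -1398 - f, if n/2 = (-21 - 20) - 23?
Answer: -24750193/17704 ≈ -1398.0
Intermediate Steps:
n = -128 (n = 2*((-21 - 20) - 23) = 2*(-41 - 23) = 2*(-64) = -128)
f = 1/17704 (f = 1/(1320 + (-128)²) = 1/(1320 + 16384) = 1/17704 ≈ 5.6484e-5)
-1398 - f = -1398 - 1*1/17704 = -1398 - 1/17704 = -24750193/17704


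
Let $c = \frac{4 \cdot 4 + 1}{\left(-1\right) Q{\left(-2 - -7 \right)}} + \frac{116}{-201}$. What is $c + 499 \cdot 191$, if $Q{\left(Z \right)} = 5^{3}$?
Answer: $\frac{2394620708}{25125} \approx 95308.0$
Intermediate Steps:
$Q{\left(Z \right)} = 125$
$c = - \frac{17917}{25125}$ ($c = \frac{4 \cdot 4 + 1}{\left(-1\right) 125} + \frac{116}{-201} = \frac{16 + 1}{-125} + 116 \left(- \frac{1}{201}\right) = 17 \left(- \frac{1}{125}\right) - \frac{116}{201} = - \frac{17}{125} - \frac{116}{201} = - \frac{17917}{25125} \approx -0.71311$)
$c + 499 \cdot 191 = - \frac{17917}{25125} + 499 \cdot 191 = - \frac{17917}{25125} + 95309 = \frac{2394620708}{25125}$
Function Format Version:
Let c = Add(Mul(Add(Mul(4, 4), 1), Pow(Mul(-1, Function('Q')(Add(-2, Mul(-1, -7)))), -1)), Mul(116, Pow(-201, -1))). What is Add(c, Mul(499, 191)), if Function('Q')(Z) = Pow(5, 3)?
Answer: Rational(2394620708, 25125) ≈ 95308.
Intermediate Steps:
Function('Q')(Z) = 125
c = Rational(-17917, 25125) (c = Add(Mul(Add(Mul(4, 4), 1), Pow(Mul(-1, 125), -1)), Mul(116, Pow(-201, -1))) = Add(Mul(Add(16, 1), Pow(-125, -1)), Mul(116, Rational(-1, 201))) = Add(Mul(17, Rational(-1, 125)), Rational(-116, 201)) = Add(Rational(-17, 125), Rational(-116, 201)) = Rational(-17917, 25125) ≈ -0.71311)
Add(c, Mul(499, 191)) = Add(Rational(-17917, 25125), Mul(499, 191)) = Add(Rational(-17917, 25125), 95309) = Rational(2394620708, 25125)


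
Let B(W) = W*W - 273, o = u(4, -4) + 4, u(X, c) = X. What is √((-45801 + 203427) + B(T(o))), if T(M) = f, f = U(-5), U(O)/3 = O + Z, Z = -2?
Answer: 17*√546 ≈ 397.23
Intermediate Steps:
o = 8 (o = 4 + 4 = 8)
U(O) = -6 + 3*O (U(O) = 3*(O - 2) = 3*(-2 + O) = -6 + 3*O)
f = -21 (f = -6 + 3*(-5) = -6 - 15 = -21)
T(M) = -21
B(W) = -273 + W² (B(W) = W² - 273 = -273 + W²)
√((-45801 + 203427) + B(T(o))) = √((-45801 + 203427) + (-273 + (-21)²)) = √(157626 + (-273 + 441)) = √(157626 + 168) = √157794 = 17*√546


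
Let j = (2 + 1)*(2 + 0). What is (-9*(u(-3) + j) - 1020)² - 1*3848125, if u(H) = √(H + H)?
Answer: -2695135 + 19332*I*√6 ≈ -2.6951e+6 + 47354.0*I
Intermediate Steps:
u(H) = √2*√H (u(H) = √(2*H) = √2*√H)
j = 6 (j = 3*2 = 6)
(-9*(u(-3) + j) - 1020)² - 1*3848125 = (-9*(√2*√(-3) + 6) - 1020)² - 1*3848125 = (-9*(√2*(I*√3) + 6) - 1020)² - 3848125 = (-9*(I*√6 + 6) - 1020)² - 3848125 = (-9*(6 + I*√6) - 1020)² - 3848125 = ((-54 - 9*I*√6) - 1020)² - 3848125 = (-1074 - 9*I*√6)² - 3848125 = -3848125 + (-1074 - 9*I*√6)²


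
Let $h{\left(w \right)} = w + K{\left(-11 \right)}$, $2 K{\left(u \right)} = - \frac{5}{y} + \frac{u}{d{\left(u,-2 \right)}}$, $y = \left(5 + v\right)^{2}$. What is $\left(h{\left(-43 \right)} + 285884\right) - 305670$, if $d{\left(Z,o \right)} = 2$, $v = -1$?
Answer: $- \frac{634621}{32} \approx -19832.0$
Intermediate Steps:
$y = 16$ ($y = \left(5 - 1\right)^{2} = 4^{2} = 16$)
$K{\left(u \right)} = - \frac{5}{32} + \frac{u}{4}$ ($K{\left(u \right)} = \frac{- \frac{5}{16} + \frac{u}{2}}{2} = - \frac{5}{32} + \frac{u}{4}$)
$h{\left(w \right)} = - \frac{93}{32} + w$ ($h{\left(w \right)} = w + \left(- \frac{5}{32} + \frac{1}{4} \left(-11\right)\right) = w - \frac{93}{32} = - \frac{93}{32} + w$)
$\left(h{\left(-43 \right)} + 285884\right) - 305670 = \left(\left(- \frac{93}{32} - 43\right) + 285884\right) - 305670 = \left(- \frac{1469}{32} + 285884\right) - 305670 = \frac{9146819}{32} - 305670 = - \frac{634621}{32}$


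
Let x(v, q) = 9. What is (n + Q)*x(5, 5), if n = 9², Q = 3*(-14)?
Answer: 351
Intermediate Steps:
Q = -42
n = 81
(n + Q)*x(5, 5) = (81 - 42)*9 = 39*9 = 351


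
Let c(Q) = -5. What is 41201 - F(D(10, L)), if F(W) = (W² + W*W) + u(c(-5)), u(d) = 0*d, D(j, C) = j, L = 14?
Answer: 41001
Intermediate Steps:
u(d) = 0
F(W) = 2*W² (F(W) = (W² + W*W) + 0 = (W² + W²) + 0 = 2*W² + 0 = 2*W²)
41201 - F(D(10, L)) = 41201 - 2*10² = 41201 - 2*100 = 41201 - 1*200 = 41201 - 200 = 41001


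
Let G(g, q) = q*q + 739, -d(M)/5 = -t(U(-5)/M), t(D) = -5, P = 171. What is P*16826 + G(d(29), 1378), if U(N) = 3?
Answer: 4776869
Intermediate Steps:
d(M) = -25 (d(M) = -(-5)*(-5) = -5*5 = -25)
G(g, q) = 739 + q**2 (G(g, q) = q**2 + 739 = 739 + q**2)
P*16826 + G(d(29), 1378) = 171*16826 + (739 + 1378**2) = 2877246 + (739 + 1898884) = 2877246 + 1899623 = 4776869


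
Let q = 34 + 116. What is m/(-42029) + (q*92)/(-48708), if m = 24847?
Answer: -149187323/170595711 ≈ -0.87451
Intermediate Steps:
q = 150
m/(-42029) + (q*92)/(-48708) = 24847/(-42029) + (150*92)/(-48708) = 24847*(-1/42029) + 13800*(-1/48708) = -24847/42029 - 1150/4059 = -149187323/170595711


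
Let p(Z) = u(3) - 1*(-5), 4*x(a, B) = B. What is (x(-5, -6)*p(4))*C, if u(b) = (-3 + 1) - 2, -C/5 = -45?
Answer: -675/2 ≈ -337.50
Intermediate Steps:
C = 225 (C = -5*(-45) = 225)
x(a, B) = B/4
u(b) = -4 (u(b) = -2 - 2 = -4)
p(Z) = 1 (p(Z) = -4 - 1*(-5) = -4 + 5 = 1)
(x(-5, -6)*p(4))*C = (((1/4)*(-6))*1)*225 = -3/2*1*225 = -3/2*225 = -675/2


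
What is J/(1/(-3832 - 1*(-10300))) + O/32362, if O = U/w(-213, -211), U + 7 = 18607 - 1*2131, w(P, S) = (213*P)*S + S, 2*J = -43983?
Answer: -44064851123505560203/309790034576 ≈ -1.4224e+8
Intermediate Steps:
J = -43983/2 (J = (½)*(-43983) = -43983/2 ≈ -21992.)
w(P, S) = S + 213*P*S (w(P, S) = 213*P*S + S = S + 213*P*S)
U = 16469 (U = -7 + (18607 - 1*2131) = -7 + (18607 - 2131) = -7 + 16476 = 16469)
O = 16469/9572648 (O = 16469/((-211*(1 + 213*(-213)))) = 16469/((-211*(1 - 45369))) = 16469/((-211*(-45368))) = 16469/9572648 ≈ 0.0017204)
J/(1/(-3832 - 1*(-10300))) + O/32362 = -43983/(2*(1/(-3832 - 1*(-10300)))) + (16469/9572648)/32362 = -43983/(2*(1/(-3832 + 10300))) + (16469/9572648)*(1/32362) = -43983/(2*(1/6468)) + 16469/309790034576 = -43983/(2*1/6468) + 16469/309790034576 = -43983/2*6468 + 16469/309790034576 = -142241022 + 16469/309790034576 = -44064851123505560203/309790034576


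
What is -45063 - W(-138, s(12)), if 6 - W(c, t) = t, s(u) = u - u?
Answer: -45069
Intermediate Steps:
s(u) = 0
W(c, t) = 6 - t
-45063 - W(-138, s(12)) = -45063 - (6 - 1*0) = -45063 - (6 + 0) = -45063 - 1*6 = -45063 - 6 = -45069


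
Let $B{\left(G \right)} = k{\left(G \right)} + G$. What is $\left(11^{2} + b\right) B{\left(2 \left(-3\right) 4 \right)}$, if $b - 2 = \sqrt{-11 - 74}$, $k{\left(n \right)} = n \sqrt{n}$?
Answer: $- 24 \left(1 + 2 i \sqrt{6}\right) \left(123 + i \sqrt{85}\right) \approx -1868.0 - 14683.0 i$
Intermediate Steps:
$k{\left(n \right)} = n^{\frac{3}{2}}$
$b = 2 + i \sqrt{85}$ ($b = 2 + \sqrt{-11 - 74} = 2 + \sqrt{-85} = 2 + i \sqrt{85} \approx 2.0 + 9.2195 i$)
$B{\left(G \right)} = G + G^{\frac{3}{2}}$ ($B{\left(G \right)} = G^{\frac{3}{2}} + G = G + G^{\frac{3}{2}}$)
$\left(11^{2} + b\right) B{\left(2 \left(-3\right) 4 \right)} = \left(11^{2} + \left(2 + i \sqrt{85}\right)\right) \left(2 \left(-3\right) 4 + \left(2 \left(-3\right) 4\right)^{\frac{3}{2}}\right) = \left(121 + \left(2 + i \sqrt{85}\right)\right) \left(\left(-6\right) 4 + \left(\left(-6\right) 4\right)^{\frac{3}{2}}\right) = \left(123 + i \sqrt{85}\right) \left(-24 + \left(-24\right)^{\frac{3}{2}}\right) = \left(123 + i \sqrt{85}\right) \left(-24 - 48 i \sqrt{6}\right) = \left(-24 - 48 i \sqrt{6}\right) \left(123 + i \sqrt{85}\right)$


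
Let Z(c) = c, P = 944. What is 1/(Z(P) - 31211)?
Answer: -1/30267 ≈ -3.3039e-5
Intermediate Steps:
1/(Z(P) - 31211) = 1/(944 - 31211) = 1/(-30267) = -1/30267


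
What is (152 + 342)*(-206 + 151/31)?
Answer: -3080090/31 ≈ -99358.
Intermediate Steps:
(152 + 342)*(-206 + 151/31) = 494*(-206 + 151*(1/31)) = 494*(-206 + 151/31) = 494*(-6235/31) = -3080090/31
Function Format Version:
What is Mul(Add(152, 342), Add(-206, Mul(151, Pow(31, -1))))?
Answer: Rational(-3080090, 31) ≈ -99358.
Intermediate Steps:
Mul(Add(152, 342), Add(-206, Mul(151, Pow(31, -1)))) = Mul(494, Add(-206, Mul(151, Rational(1, 31)))) = Mul(494, Add(-206, Rational(151, 31))) = Mul(494, Rational(-6235, 31)) = Rational(-3080090, 31)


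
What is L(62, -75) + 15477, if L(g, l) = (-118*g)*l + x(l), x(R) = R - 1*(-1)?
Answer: 564103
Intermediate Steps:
x(R) = 1 + R (x(R) = R + 1 = 1 + R)
L(g, l) = 1 + l - 118*g*l (L(g, l) = (-118*g)*l + (1 + l) = -118*g*l + (1 + l) = 1 + l - 118*g*l)
L(62, -75) + 15477 = (1 - 75 - 118*62*(-75)) + 15477 = (1 - 75 + 548700) + 15477 = 548626 + 15477 = 564103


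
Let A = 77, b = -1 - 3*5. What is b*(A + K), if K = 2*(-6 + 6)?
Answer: -1232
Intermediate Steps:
b = -16 (b = -1 - 15 = -16)
K = 0 (K = 2*0 = 0)
b*(A + K) = -16*(77 + 0) = -16*77 = -1232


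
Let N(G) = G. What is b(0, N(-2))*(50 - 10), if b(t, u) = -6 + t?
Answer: -240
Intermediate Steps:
b(0, N(-2))*(50 - 10) = (-6 + 0)*(50 - 10) = -6*40 = -240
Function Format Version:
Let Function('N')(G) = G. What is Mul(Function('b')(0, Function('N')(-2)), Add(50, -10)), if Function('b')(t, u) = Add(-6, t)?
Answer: -240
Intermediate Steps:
Mul(Function('b')(0, Function('N')(-2)), Add(50, -10)) = Mul(Add(-6, 0), Add(50, -10)) = Mul(-6, 40) = -240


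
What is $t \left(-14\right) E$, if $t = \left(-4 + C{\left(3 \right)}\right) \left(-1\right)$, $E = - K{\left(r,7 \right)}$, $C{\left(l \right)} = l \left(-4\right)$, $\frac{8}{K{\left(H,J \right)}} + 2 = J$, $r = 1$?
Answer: $\frac{1792}{5} \approx 358.4$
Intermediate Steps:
$K{\left(H,J \right)} = \frac{8}{-2 + J}$
$C{\left(l \right)} = - 4 l$
$E = - \frac{8}{5}$ ($E = - \frac{8}{-2 + 7} = - \frac{8}{5} \approx -1.6$)
$t = 16$ ($t = \left(-4 - 12\right) \left(-1\right) = \left(-16\right) \left(-1\right) = 16$)
$t \left(-14\right) E = 16 \left(-14\right) \left(- \frac{8}{5}\right) = \left(-224\right) \left(- \frac{8}{5}\right) = \frac{1792}{5}$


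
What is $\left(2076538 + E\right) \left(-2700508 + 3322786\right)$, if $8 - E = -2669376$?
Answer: $2953282850316$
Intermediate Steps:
$E = 2669384$ ($E = 8 - -2669376 = 8 + 2669376 = 2669384$)
$\left(2076538 + E\right) \left(-2700508 + 3322786\right) = \left(2076538 + 2669384\right) \left(-2700508 + 3322786\right) = 4745922 \cdot 622278 = 2953282850316$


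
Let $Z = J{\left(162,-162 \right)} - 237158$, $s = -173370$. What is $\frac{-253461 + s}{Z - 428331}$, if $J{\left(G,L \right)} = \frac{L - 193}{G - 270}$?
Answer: $\frac{46097748}{71872457} \approx 0.64138$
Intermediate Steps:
$J{\left(G,L \right)} = \frac{-193 + L}{-270 + G}$
$Z = - \frac{25612709}{108}$ ($Z = \frac{-193 - 162}{-270 + 162} - 237158 = \frac{1}{-108} \left(-355\right) - 237158 = \left(- \frac{1}{108}\right) \left(-355\right) - 237158 = \frac{355}{108} - 237158 = - \frac{25612709}{108} \approx -2.3715 \cdot 10^{5}$)
$\frac{-253461 + s}{Z - 428331} = \frac{-253461 - 173370}{- \frac{25612709}{108} - 428331} = - \frac{426831}{- \frac{71872457}{108}} = \left(-426831\right) \left(- \frac{108}{71872457}\right) = \frac{46097748}{71872457}$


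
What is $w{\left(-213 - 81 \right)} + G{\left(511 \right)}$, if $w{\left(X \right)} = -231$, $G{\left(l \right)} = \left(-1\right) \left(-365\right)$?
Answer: $134$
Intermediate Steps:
$G{\left(l \right)} = 365$
$w{\left(-213 - 81 \right)} + G{\left(511 \right)} = -231 + 365 = 134$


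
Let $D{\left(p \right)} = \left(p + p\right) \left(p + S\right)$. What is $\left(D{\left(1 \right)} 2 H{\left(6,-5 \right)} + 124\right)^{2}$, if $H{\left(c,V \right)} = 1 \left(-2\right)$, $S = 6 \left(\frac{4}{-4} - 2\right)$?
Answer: $67600$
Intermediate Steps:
$S = -18$ ($S = 6 \left(4 \left(- \frac{1}{4}\right) - 2\right) = 6 \left(-1 - 2\right) = 6 \left(-3\right) = -18$)
$H{\left(c,V \right)} = -2$
$D{\left(p \right)} = 2 p \left(-18 + p\right)$ ($D{\left(p \right)} = \left(p + p\right) \left(p - 18\right) = 2 p \left(-18 + p\right)$)
$\left(D{\left(1 \right)} 2 H{\left(6,-5 \right)} + 124\right)^{2} = \left(2 \cdot 1 \left(-18 + 1\right) 2 \left(-2\right) + 124\right)^{2} = \left(2 \cdot 1 \left(-17\right) 2 \left(-2\right) + 124\right)^{2} = \left(\left(-34\right) 2 \left(-2\right) + 124\right)^{2} = \left(\left(-68\right) \left(-2\right) + 124\right)^{2} = \left(136 + 124\right)^{2} = 260^{2} = 67600$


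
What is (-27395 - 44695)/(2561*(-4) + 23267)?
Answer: -8010/1447 ≈ -5.5356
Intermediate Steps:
(-27395 - 44695)/(2561*(-4) + 23267) = -72090/(-10244 + 23267) = -72090/13023 = -72090*1/13023 = -8010/1447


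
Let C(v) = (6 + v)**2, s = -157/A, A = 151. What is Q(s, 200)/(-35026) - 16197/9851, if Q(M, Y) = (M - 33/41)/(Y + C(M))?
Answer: -59559459278070991/36224011670002683 ≈ -1.6442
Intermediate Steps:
s = -157/151 ≈ -1.0397
Q(M, Y) = (-33/41 + M)/(Y + (6 + M)**2) (Q(M, Y) = (M - 33/41)/(Y + (6 + M)**2) = (-33/41 + M)/(Y + (6 + M)**2))
Q(s, 200)/(-35026) - 16197/9851 = ((-33/41 - 157/151)/(200 + (6 - 157/151)**2))/(-35026) - 16197/9851 = (-11420/6191/(200 + (749/151)**2))*(-1/35026) - 16197*1/9851 = (-11420/6191/(200 + 561001/22801))*(-1/35026) - 16197/9851 = (-11420/6191/(5121201/22801))*(-1/35026) - 16197/9851 = ((22801/5121201)*(-11420/6191))*(-1/35026) - 16197/9851 = -1724420/209969241*(-1/35026) - 16197/9851 = 862210/3677191317633 - 16197/9851 = -59559459278070991/36224011670002683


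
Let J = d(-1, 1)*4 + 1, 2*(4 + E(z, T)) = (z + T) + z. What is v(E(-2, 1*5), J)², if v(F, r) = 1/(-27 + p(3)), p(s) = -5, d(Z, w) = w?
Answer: 1/1024 ≈ 0.00097656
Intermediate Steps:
E(z, T) = -4 + z + T/2 (E(z, T) = -4 + ((z + T) + z)/2 = -4 + ((T + z) + z)/2 = -4 + (T + 2*z)/2 = -4 + (z + T/2) = -4 + z + T/2)
J = 5 (J = 1*4 + 1 = 4 + 1 = 5)
v(F, r) = -1/32 (v(F, r) = 1/(-27 - 5) = 1/(-32) = -1/32)
v(E(-2, 1*5), J)² = (-1/32)² = 1/1024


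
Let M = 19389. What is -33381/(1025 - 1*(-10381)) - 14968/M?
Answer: -272649739/73716978 ≈ -3.6986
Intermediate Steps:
-33381/(1025 - 1*(-10381)) - 14968/M = -33381/(1025 - 1*(-10381)) - 14968/19389 = -33381/(1025 + 10381) - 14968*1/19389 = -33381/11406 - 14968/19389 = -33381*1/11406 - 14968/19389 = -11127/3802 - 14968/19389 = -272649739/73716978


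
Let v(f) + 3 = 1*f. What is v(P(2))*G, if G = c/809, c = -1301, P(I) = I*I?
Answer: -1301/809 ≈ -1.6082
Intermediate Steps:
P(I) = I²
v(f) = -3 + f (v(f) = -3 + 1*f = -3 + f)
G = -1301/809 ≈ -1.6082
v(P(2))*G = (-3 + 2²)*(-1301/809) = (-3 + 4)*(-1301/809) = 1*(-1301/809) = -1301/809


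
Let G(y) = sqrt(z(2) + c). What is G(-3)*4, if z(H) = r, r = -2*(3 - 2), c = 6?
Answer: 8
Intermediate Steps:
r = -2 (r = -2*1 = -2)
z(H) = -2
G(y) = 2 (G(y) = sqrt(-2 + 6) = sqrt(4) = 2)
G(-3)*4 = 2*4 = 8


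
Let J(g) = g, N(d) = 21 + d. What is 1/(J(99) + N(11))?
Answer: 1/131 ≈ 0.0076336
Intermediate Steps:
1/(J(99) + N(11)) = 1/(99 + (21 + 11)) = 1/(99 + 32) = 1/131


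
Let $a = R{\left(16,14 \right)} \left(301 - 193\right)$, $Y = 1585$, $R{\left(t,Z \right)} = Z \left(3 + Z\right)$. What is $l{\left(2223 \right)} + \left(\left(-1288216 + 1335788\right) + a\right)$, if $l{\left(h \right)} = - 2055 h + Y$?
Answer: $-4493404$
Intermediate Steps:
$a = 25704$ ($a = 14 \left(3 + 14\right) \left(301 - 193\right) = 14 \cdot 17 \cdot 108 = 238 \cdot 108 = 25704$)
$l{\left(h \right)} = 1585 - 2055 h$ ($l{\left(h \right)} = - 2055 h + 1585 = 1585 - 2055 h$)
$l{\left(2223 \right)} + \left(\left(-1288216 + 1335788\right) + a\right) = \left(1585 - 4568265\right) + \left(\left(-1288216 + 1335788\right) + 25704\right) = \left(1585 - 4568265\right) + \left(47572 + 25704\right) = -4566680 + 73276 = -4493404$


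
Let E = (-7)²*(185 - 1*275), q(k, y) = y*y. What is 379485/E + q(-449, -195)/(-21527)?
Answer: -185263641/2109646 ≈ -87.817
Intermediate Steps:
q(k, y) = y²
E = -4410 (E = 49*(185 - 275) = 49*(-90) = -4410)
379485/E + q(-449, -195)/(-21527) = 379485/(-4410) + (-195)²/(-21527) = 379485*(-1/4410) + 38025*(-1/21527) = -8433/98 - 38025/21527 = -185263641/2109646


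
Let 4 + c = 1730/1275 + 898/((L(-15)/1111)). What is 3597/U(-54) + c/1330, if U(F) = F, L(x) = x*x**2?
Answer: -5100122801/76308750 ≈ -66.835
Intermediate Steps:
L(x) = x**3
c = -17112176/57375 (c = -4 + (1730/1275 + 898/(((-15)**3/1111))) = -4 + (1730*(1/1275) + 898/((-3375*1/1111))) = -4 + (346/255 + 898/(-3375/1111)) = -4 + (346/255 + 898*(-1111/3375)) = -4 + (346/255 - 997678/3375) = -4 - 16882676/57375 = -17112176/57375 ≈ -298.25)
3597/U(-54) + c/1330 = 3597/(-54) - 17112176/57375/1330 = 3597*(-1/54) - 17112176/57375*1/1330 = -1199/18 - 8556088/38154375 = -5100122801/76308750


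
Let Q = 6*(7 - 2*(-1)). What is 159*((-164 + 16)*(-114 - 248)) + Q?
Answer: 8518638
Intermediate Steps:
Q = 54 (Q = 6*(7 + 2) = 6*9 = 54)
159*((-164 + 16)*(-114 - 248)) + Q = 159*((-164 + 16)*(-114 - 248)) + 54 = 159*(-148*(-362)) + 54 = 159*53576 + 54 = 8518584 + 54 = 8518638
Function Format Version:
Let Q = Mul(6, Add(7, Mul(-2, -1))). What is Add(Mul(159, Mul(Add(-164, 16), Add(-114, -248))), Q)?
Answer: 8518638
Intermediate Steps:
Q = 54 (Q = Mul(6, Add(7, 2)) = Mul(6, 9) = 54)
Add(Mul(159, Mul(Add(-164, 16), Add(-114, -248))), Q) = Add(Mul(159, Mul(Add(-164, 16), Add(-114, -248))), 54) = Add(Mul(159, Mul(-148, -362)), 54) = Add(Mul(159, 53576), 54) = Add(8518584, 54) = 8518638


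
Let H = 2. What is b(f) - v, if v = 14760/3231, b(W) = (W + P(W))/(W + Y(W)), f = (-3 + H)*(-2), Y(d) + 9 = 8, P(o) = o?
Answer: -204/359 ≈ -0.56824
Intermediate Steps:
Y(d) = -1 (Y(d) = -9 + 8 = -1)
f = 2 (f = (-3 + 2)*(-2) = -1*(-2) = 2)
b(W) = 2*W/(-1 + W) (b(W) = (W + W)/(W - 1) = (2*W)/(-1 + W) = 2*W/(-1 + W))
v = 1640/359 (v = 14760*(1/3231) = 1640/359 ≈ 4.5682)
b(f) - v = 2*2/(-1 + 2) - 1*1640/359 = 2*2/1 - 1640/359 = 2*2*1 - 1640/359 = 4 - 1640/359 = -204/359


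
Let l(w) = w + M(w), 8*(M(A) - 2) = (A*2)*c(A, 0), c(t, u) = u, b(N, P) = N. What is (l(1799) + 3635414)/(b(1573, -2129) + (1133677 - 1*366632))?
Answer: 404135/85402 ≈ 4.7321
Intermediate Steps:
M(A) = 2 (M(A) = 2 + ((A*2)*0)/8 = 2 + ((2*A)*0)/8 = 2 + (⅛)*0 = 2 + 0 = 2)
l(w) = 2 + w (l(w) = w + 2 = 2 + w)
(l(1799) + 3635414)/(b(1573, -2129) + (1133677 - 1*366632)) = ((2 + 1799) + 3635414)/(1573 + (1133677 - 1*366632)) = (1801 + 3635414)/(1573 + (1133677 - 366632)) = 3637215/(1573 + 767045) = 3637215/768618 = 3637215*(1/768618) = 404135/85402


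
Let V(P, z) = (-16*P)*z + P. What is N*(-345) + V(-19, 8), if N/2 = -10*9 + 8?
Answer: 58993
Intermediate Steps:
V(P, z) = P - 16*P*z (V(P, z) = -16*P*z + P = P - 16*P*z)
N = -164 (N = 2*(-10*9 + 8) = 2*(-90 + 8) = 2*(-82) = -164)
N*(-345) + V(-19, 8) = -164*(-345) - 19*(1 - 16*8) = 56580 - 19*(1 - 128) = 56580 - 19*(-127) = 56580 + 2413 = 58993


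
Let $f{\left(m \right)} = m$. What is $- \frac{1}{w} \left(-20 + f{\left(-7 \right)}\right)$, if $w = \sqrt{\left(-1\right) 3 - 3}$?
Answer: $- \frac{9 i \sqrt{6}}{2} \approx - 11.023 i$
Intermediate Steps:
$w = i \sqrt{6}$ ($w = \sqrt{-3 - 3} = \sqrt{-6} = i \sqrt{6} \approx 2.4495 i$)
$- \frac{1}{w} \left(-20 + f{\left(-7 \right)}\right) = - \frac{1}{i \sqrt{6}} \left(-20 - 7\right) = - \frac{\left(-1\right) i \sqrt{6}}{6} \left(-27\right) = \frac{i \sqrt{6}}{6} \left(-27\right) = - \frac{9 i \sqrt{6}}{2}$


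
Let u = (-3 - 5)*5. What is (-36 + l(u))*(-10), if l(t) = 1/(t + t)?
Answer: 2881/8 ≈ 360.13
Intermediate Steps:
u = -40 (u = -8*5 = -40)
l(t) = 1/(2*t)
(-36 + l(u))*(-10) = (-36 + (½)/(-40))*(-10) = (-36 + (½)*(-1/40))*(-10) = (-36 - 1/80)*(-10) = -2881/80*(-10) = 2881/8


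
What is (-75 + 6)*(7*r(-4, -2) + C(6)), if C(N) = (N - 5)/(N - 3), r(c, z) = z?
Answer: 943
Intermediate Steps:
C(N) = (-5 + N)/(-3 + N)
(-75 + 6)*(7*r(-4, -2) + C(6)) = (-75 + 6)*(7*(-2) + (-5 + 6)/(-3 + 6)) = -69*(-14 + 1/3) = -69*(-14 + (⅓)*1) = -69*(-14 + ⅓) = -69*(-41/3) = 943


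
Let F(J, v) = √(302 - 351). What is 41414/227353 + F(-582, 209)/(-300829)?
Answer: 41414/227353 - 7*I/300829 ≈ 0.18216 - 2.3269e-5*I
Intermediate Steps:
F(J, v) = 7*I (F(J, v) = √(-49) = 7*I)
41414/227353 + F(-582, 209)/(-300829) = 41414/227353 + (7*I)/(-300829) = 41414*(1/227353) + (7*I)*(-1/300829) = 41414/227353 - 7*I/300829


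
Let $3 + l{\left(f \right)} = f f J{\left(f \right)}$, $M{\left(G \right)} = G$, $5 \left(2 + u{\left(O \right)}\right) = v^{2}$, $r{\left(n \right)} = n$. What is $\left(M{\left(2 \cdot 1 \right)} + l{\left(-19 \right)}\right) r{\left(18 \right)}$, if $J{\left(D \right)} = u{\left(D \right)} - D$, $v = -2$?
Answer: $\frac{578232}{5} \approx 1.1565 \cdot 10^{5}$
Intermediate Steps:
$u{\left(O \right)} = - \frac{6}{5}$ ($u{\left(O \right)} = -2 + \frac{\left(-2\right)^{2}}{5} = -2 + \frac{1}{5} \cdot 4 = -2 + \frac{4}{5} = - \frac{6}{5}$)
$J{\left(D \right)} = - \frac{6}{5} - D$
$l{\left(f \right)} = -3 + f^{2} \left(- \frac{6}{5} - f\right)$ ($l{\left(f \right)} = -3 + f f \left(- \frac{6}{5} - f\right) = -3 + f^{2} \left(- \frac{6}{5} - f\right)$)
$\left(M{\left(2 \cdot 1 \right)} + l{\left(-19 \right)}\right) r{\left(18 \right)} = \left(2 \cdot 1 - \left(3 - \left(-19\right)^{2} \left(- \frac{6}{5} - -19\right)\right)\right) 18 = \left(2 - \left(3 - 361 \left(- \frac{6}{5} + 19\right)\right)\right) 18 = \left(2 + \left(-3 + 361 \cdot \frac{89}{5}\right)\right) 18 = \left(2 + \left(-3 + \frac{32129}{5}\right)\right) 18 = \left(2 + \frac{32114}{5}\right) 18 = \frac{32124}{5} \cdot 18 = \frac{578232}{5}$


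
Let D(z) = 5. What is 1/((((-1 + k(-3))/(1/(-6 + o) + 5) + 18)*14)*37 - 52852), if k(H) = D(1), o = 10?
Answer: -3/129400 ≈ -2.3184e-5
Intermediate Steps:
k(H) = 5
1/((((-1 + k(-3))/(1/(-6 + o) + 5) + 18)*14)*37 - 52852) = 1/((((-1 + 5)/(1/(-6 + 10) + 5) + 18)*14)*37 - 52852) = 1/(((4/(1/4 + 5) + 18)*14)*37 - 52852) = 1/(((4/(¼ + 5) + 18)*14)*37 - 52852) = 1/(((4/(21/4) + 18)*14)*37 - 52852) = 1/(((4*(4/21) + 18)*14)*37 - 52852) = 1/(((16/21 + 18)*14)*37 - 52852) = 1/(((394/21)*14)*37 - 52852) = 1/((788/3)*37 - 52852) = 1/(29156/3 - 52852) = 1/(-129400/3) = -3/129400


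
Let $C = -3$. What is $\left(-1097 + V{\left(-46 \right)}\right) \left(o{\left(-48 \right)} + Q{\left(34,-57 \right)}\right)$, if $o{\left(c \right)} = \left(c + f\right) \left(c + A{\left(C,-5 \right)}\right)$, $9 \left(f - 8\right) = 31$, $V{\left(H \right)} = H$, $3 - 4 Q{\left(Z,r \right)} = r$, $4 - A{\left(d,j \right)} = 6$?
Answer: $-2106295$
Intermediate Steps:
$A{\left(d,j \right)} = -2$ ($A{\left(d,j \right)} = 4 - 6 = -2$)
$Q{\left(Z,r \right)} = \frac{3}{4} - \frac{r}{4}$
$f = \frac{103}{9}$ ($f = 8 + \frac{1}{9} \cdot 31 = 8 + \frac{31}{9} = \frac{103}{9} \approx 11.444$)
$o{\left(c \right)} = \left(-2 + c\right) \left(\frac{103}{9} + c\right)$ ($o{\left(c \right)} = \left(c + \frac{103}{9}\right) \left(c - 2\right) = \left(\frac{103}{9} + c\right) \left(-2 + c\right) = \left(-2 + c\right) \left(\frac{103}{9} + c\right)$)
$\left(-1097 + V{\left(-46 \right)}\right) \left(o{\left(-48 \right)} + Q{\left(34,-57 \right)}\right) = \left(-1097 - 46\right) \left(\left(- \frac{206}{9} + \left(-48\right)^{2} + \frac{85}{9} \left(-48\right)\right) + \left(\frac{3}{4} - - \frac{57}{4}\right)\right) = - 1143 \left(\left(- \frac{206}{9} + 2304 - \frac{1360}{3}\right) + \left(\frac{3}{4} + \frac{57}{4}\right)\right) = - 1143 \left(\frac{16450}{9} + 15\right) = \left(-1143\right) \frac{16585}{9} = -2106295$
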